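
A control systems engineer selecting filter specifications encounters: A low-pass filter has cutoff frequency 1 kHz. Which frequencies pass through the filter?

A low-pass filter passes all frequencies below the cutoff frequency 1 kHz and attenuates higher frequencies.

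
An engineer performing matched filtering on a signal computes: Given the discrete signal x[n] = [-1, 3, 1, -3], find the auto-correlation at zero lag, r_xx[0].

The auto-correlation at zero lag r_xx[0] equals the signal energy.
r_xx[0] = sum of x[n]^2 = (-1)^2 + 3^2 + 1^2 + (-3)^2
= 1 + 9 + 1 + 9 = 20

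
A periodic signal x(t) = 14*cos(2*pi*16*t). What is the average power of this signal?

Average power of A*cos(wt) is A^2/2.
P = 14^2 / 2 = 196/2 = 98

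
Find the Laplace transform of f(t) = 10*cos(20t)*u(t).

Standard pair: cos(wt)*u(t) <-> s/(s^2+w^2)
With w = 20: L{10*cos(20t)*u(t)} = 10s/(s^2+400)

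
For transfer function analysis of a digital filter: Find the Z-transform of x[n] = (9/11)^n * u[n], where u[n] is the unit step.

The Z-transform of a^n * u[n] is z/(z-a) for |z| > |a|.
Here a = 9/11, so X(z) = z/(z - (9/11)) = 11z/(11z - 9)
ROC: |z| > 9/11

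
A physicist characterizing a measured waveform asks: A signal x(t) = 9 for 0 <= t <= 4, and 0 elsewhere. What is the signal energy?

Energy = integral of |x(t)|^2 dt over the signal duration
= 9^2 * 4 = 81 * 4 = 324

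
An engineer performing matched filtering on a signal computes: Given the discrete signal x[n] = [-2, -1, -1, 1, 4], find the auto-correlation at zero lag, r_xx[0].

The auto-correlation at zero lag r_xx[0] equals the signal energy.
r_xx[0] = sum of x[n]^2 = (-2)^2 + (-1)^2 + (-1)^2 + 1^2 + 4^2
= 4 + 1 + 1 + 1 + 16 = 23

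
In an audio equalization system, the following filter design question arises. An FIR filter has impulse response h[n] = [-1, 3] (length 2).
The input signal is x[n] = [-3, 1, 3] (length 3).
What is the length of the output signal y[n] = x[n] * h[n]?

For linear convolution, the output length is:
len(y) = len(x) + len(h) - 1 = 3 + 2 - 1 = 4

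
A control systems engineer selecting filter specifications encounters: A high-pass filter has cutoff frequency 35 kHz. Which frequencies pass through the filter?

A high-pass filter passes all frequencies above the cutoff frequency 35 kHz and attenuates lower frequencies.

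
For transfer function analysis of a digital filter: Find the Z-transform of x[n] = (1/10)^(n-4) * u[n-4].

Time-shifting property: if X(z) = Z{x[n]}, then Z{x[n-d]} = z^(-d) * X(z)
X(z) = z/(z - 1/10) for x[n] = (1/10)^n * u[n]
Z{x[n-4]} = z^(-4) * z/(z - 1/10) = z^(-3)/(z - 1/10)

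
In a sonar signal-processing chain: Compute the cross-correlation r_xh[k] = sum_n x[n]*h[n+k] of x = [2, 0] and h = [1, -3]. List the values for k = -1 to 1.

Both sequences indexed from 0 and zero outside their support.
Lags with overlap: k = -1 to 1.
  r_xh[-1] = x[1]*h[0] = 0
  r_xh[0] = x[0]*h[0] + x[1]*h[1] = 2
  r_xh[1] = x[0]*h[1] = -6
r_xh = [0, 2, -6] (for k = -1, ..., 1)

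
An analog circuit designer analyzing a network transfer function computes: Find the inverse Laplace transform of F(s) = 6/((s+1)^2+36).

Standard pair: w/((s+a)^2+w^2) <-> e^(-at)*sin(wt)*u(t)
With a=1, w=6: f(t) = e^(-t)*sin(6t)*u(t)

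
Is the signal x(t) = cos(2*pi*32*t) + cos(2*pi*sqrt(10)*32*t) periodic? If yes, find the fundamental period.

f1 = 32 Hz, f2 = 32*sqrt(10) Hz
Ratio f2/f1 = sqrt(10), which is irrational.
Since the frequency ratio is irrational, no common period exists.
The signal is not periodic.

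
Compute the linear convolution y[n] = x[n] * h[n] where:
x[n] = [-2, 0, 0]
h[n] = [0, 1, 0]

y[n] = sum_k x[k]*h[n-k]. Output length = len(x) + len(h) - 1 = 3 + 3 - 1 = 5.
y[0] = -2*0 = 0
y[1] = 0*0 + -2*1 = -2
y[2] = 0*0 + 0*1 + -2*0 = 0
y[3] = 0*1 + 0*0 = 0
y[4] = 0*0 = 0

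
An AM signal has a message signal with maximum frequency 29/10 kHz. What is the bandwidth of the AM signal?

In AM (double-sideband), the bandwidth is twice the message frequency.
BW = 2 * f_m = 2 * 29/10 kHz = 29/5 kHz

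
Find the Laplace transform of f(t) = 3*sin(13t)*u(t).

Standard pair: sin(wt)*u(t) <-> w/(s^2+w^2)
With w = 13: L{3*sin(13t)*u(t)} = 39/(s^2+169)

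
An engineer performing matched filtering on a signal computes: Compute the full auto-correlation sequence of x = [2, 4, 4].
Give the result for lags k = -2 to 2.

r_xx[k] = sum_m x[m]*x[m+k], indexed from 0, for k = -2 to 2:
  r_xx[-2] = x[2]*x[0] = 8
  r_xx[-1] = x[1]*x[0] + x[2]*x[1] = 24
  r_xx[0] = x[0]*x[0] + x[1]*x[1] + x[2]*x[2] = 36
  r_xx[1] = x[0]*x[1] + x[1]*x[2] = 24
  r_xx[2] = x[0]*x[2] = 8
r_xx = [8, 24, 36, 24, 8]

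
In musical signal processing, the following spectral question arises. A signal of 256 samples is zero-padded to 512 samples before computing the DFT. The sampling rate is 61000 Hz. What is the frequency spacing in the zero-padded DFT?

Original DFT: N = 256, resolution = f_s/N = 61000/256 = 7625/32 Hz
Zero-padded DFT: N = 512, resolution = f_s/N = 61000/512 = 7625/64 Hz
Zero-padding interpolates the spectrum (finer frequency grid)
but does NOT improve the true spectral resolution (ability to resolve close frequencies).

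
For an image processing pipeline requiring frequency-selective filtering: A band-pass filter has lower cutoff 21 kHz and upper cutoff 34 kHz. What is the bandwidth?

Bandwidth = f_high - f_low
= 34 kHz - 21 kHz = 13 kHz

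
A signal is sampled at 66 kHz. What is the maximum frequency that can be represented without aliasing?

The maximum frequency that can be represented without aliasing
is the Nyquist frequency: f_max = f_s / 2 = 66 kHz / 2 = 33 kHz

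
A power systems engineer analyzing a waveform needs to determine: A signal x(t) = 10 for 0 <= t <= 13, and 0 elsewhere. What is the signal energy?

Energy = integral of |x(t)|^2 dt over the signal duration
= 10^2 * 13 = 100 * 13 = 1300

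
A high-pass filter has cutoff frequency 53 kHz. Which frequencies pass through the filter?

A high-pass filter passes all frequencies above the cutoff frequency 53 kHz and attenuates lower frequencies.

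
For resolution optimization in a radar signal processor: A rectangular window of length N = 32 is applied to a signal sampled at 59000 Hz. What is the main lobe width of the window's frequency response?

For a rectangular window of length N,
the main lobe width in frequency is 2*f_s/N.
= 2*59000/32 = 7375/2 Hz
This determines the minimum frequency separation for resolving two sinusoids.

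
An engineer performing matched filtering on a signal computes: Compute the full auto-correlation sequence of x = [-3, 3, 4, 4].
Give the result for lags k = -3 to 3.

r_xx[k] = sum_m x[m]*x[m+k], indexed from 0, for k = -3 to 3:
  r_xx[-3] = x[3]*x[0] = -12
  r_xx[-2] = x[2]*x[0] + x[3]*x[1] = 0
  r_xx[-1] = x[1]*x[0] + x[2]*x[1] + x[3]*x[2] = 19
  r_xx[0] = x[0]*x[0] + x[1]*x[1] + x[2]*x[2] + x[3]*x[3] = 50
  r_xx[1] = x[0]*x[1] + x[1]*x[2] + x[2]*x[3] = 19
  r_xx[2] = x[0]*x[2] + x[1]*x[3] = 0
  r_xx[3] = x[0]*x[3] = -12
r_xx = [-12, 0, 19, 50, 19, 0, -12]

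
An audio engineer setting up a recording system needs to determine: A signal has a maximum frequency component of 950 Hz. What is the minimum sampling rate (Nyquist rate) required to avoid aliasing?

By the Nyquist-Shannon sampling theorem,
the minimum sampling rate (Nyquist rate) must be at least 2 * f_max.
Nyquist rate = 2 * 950 Hz = 1900 Hz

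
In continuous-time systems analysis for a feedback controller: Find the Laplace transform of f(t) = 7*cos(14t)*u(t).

Standard pair: cos(wt)*u(t) <-> s/(s^2+w^2)
With w = 14: L{7*cos(14t)*u(t)} = 7s/(s^2+196)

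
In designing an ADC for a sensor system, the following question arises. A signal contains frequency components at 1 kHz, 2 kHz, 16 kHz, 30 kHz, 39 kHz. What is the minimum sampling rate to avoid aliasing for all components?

The highest frequency component is f_max = 39 kHz.
Nyquist rate = 2 * f_max = 2 * 39 kHz = 78 kHz.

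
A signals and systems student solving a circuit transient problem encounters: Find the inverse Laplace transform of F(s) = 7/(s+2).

Standard pair: k/(s+a) <-> k*e^(-at)*u(t)
With k=7, a=2: f(t) = 7*e^(-2t)*u(t)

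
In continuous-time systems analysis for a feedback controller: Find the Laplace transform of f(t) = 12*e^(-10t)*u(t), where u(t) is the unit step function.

Standard Laplace transform pair:
e^(-at)*u(t) <-> 1/(s+a)
With a = 10: L{12*e^(-10t)*u(t)} = 12/(s+10), ROC: Re(s) > -10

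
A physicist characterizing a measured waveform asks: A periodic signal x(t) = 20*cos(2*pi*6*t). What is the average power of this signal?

Average power of A*cos(wt) is A^2/2.
P = 20^2 / 2 = 400/2 = 200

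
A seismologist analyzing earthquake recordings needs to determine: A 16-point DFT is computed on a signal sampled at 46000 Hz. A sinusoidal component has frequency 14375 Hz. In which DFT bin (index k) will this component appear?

DFT frequency resolution = f_s/N = 46000/16 = 2875 Hz
Bin index k = f_signal / resolution = 14375 / 2875 = 5
The signal frequency 14375 Hz falls in DFT bin k = 5.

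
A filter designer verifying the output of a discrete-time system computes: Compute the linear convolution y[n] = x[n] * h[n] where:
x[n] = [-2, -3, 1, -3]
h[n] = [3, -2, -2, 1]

y[n] = sum_k x[k]*h[n-k]. Output length = len(x) + len(h) - 1 = 4 + 4 - 1 = 7.
y[0] = -2*3 = -6
y[1] = -3*3 + -2*-2 = -5
y[2] = 1*3 + -3*-2 + -2*-2 = 13
y[3] = -3*3 + 1*-2 + -3*-2 + -2*1 = -7
y[4] = -3*-2 + 1*-2 + -3*1 = 1
y[5] = -3*-2 + 1*1 = 7
y[6] = -3*1 = -3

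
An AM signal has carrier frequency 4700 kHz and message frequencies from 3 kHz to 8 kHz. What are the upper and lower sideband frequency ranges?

Upper sideband (USB) = fc + [fm_low, fm_high] = 4700 + [3, 8] = [4703, 4708] kHz
Lower sideband (LSB) = fc - [fm_high, fm_low] = 4700 - [8, 3] = [4692, 4697] kHz
Total occupied spectrum: 4692 kHz to 4708 kHz (plus carrier at 4700 kHz)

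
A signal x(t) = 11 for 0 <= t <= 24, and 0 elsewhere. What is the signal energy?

Energy = integral of |x(t)|^2 dt over the signal duration
= 11^2 * 24 = 121 * 24 = 2904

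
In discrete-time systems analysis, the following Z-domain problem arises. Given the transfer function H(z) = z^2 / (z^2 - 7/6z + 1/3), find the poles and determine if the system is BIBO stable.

Poles are roots of the denominator: z^2 - 7/6z + 1/3 = 0.
Quadratic formula: z = [-(-7/6) +/- sqrt((-7/6)^2 - 4*(1/3))] / 2
Discriminant = 49/36 - 4/3 = 1/36; sqrt = 1/6.
z = (7/6 +/- 1/6) / 2 => z = 2/3 or z = 1/2.
|p1| = 2/3, |p2| = 1/2.
For BIBO stability, all poles must lie inside the unit circle (|p| < 1).
System is STABLE since both |p| < 1.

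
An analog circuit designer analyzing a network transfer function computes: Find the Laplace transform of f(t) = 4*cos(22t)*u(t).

Standard pair: cos(wt)*u(t) <-> s/(s^2+w^2)
With w = 22: L{4*cos(22t)*u(t)} = 4s/(s^2+484)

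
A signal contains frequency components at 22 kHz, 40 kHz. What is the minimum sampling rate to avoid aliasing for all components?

The highest frequency component is f_max = 40 kHz.
Nyquist rate = 2 * f_max = 2 * 40 kHz = 80 kHz.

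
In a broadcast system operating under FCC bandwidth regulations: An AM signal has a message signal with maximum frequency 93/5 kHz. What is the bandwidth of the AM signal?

In AM (double-sideband), the bandwidth is twice the message frequency.
BW = 2 * f_m = 2 * 93/5 kHz = 186/5 kHz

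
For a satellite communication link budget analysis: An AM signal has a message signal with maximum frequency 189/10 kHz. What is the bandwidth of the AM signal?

In AM (double-sideband), the bandwidth is twice the message frequency.
BW = 2 * f_m = 2 * 189/10 kHz = 189/5 kHz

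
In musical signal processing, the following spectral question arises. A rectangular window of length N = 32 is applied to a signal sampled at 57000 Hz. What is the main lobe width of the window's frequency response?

For a rectangular window of length N,
the main lobe width in frequency is 2*f_s/N.
= 2*57000/32 = 7125/2 Hz
This determines the minimum frequency separation for resolving two sinusoids.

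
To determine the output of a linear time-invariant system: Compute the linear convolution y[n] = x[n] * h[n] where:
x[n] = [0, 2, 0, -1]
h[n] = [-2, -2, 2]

y[n] = sum_k x[k]*h[n-k]. Output length = len(x) + len(h) - 1 = 4 + 3 - 1 = 6.
y[0] = 0*-2 = 0
y[1] = 2*-2 + 0*-2 = -4
y[2] = 0*-2 + 2*-2 + 0*2 = -4
y[3] = -1*-2 + 0*-2 + 2*2 = 6
y[4] = -1*-2 + 0*2 = 2
y[5] = -1*2 = -2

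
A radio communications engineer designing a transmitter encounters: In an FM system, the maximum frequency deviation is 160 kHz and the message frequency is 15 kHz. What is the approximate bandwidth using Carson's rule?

Carson's rule: BW = 2*(delta_f + f_m)
= 2*(160 + 15) kHz = 350 kHz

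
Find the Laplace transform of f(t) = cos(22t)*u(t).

Standard pair: cos(wt)*u(t) <-> s/(s^2+w^2)
With w = 22: L{cos(22t)*u(t)} = s/(s^2+484)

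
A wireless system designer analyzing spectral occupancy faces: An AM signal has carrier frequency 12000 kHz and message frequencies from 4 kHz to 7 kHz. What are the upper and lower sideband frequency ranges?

Upper sideband (USB) = fc + [fm_low, fm_high] = 12000 + [4, 7] = [12004, 12007] kHz
Lower sideband (LSB) = fc - [fm_high, fm_low] = 12000 - [7, 4] = [11993, 11996] kHz
Total occupied spectrum: 11993 kHz to 12007 kHz (plus carrier at 12000 kHz)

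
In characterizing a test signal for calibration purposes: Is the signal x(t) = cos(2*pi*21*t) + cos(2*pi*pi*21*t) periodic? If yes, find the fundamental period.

f1 = 21 Hz, f2 = 21*pi Hz
Ratio f2/f1 = pi, which is irrational.
Since the frequency ratio is irrational, no common period exists.
The signal is not periodic.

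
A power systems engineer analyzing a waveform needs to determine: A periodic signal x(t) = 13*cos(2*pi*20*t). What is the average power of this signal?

Average power of A*cos(wt) is A^2/2.
P = 13^2 / 2 = 169/2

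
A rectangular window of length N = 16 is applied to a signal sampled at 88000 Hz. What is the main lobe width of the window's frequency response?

For a rectangular window of length N,
the main lobe width in frequency is 2*f_s/N.
= 2*88000/16 = 11000 Hz
This determines the minimum frequency separation for resolving two sinusoids.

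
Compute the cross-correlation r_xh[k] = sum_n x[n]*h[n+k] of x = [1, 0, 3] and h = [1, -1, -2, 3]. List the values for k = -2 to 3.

Both sequences indexed from 0 and zero outside their support.
Lags with overlap: k = -2 to 3.
  r_xh[-2] = x[2]*h[0] = 3
  r_xh[-1] = x[1]*h[0] + x[2]*h[1] = -3
  r_xh[0] = x[0]*h[0] + x[1]*h[1] + x[2]*h[2] = -5
  r_xh[1] = x[0]*h[1] + x[1]*h[2] + x[2]*h[3] = 8
  r_xh[2] = x[0]*h[2] + x[1]*h[3] = -2
  r_xh[3] = x[0]*h[3] = 3
r_xh = [3, -3, -5, 8, -2, 3] (for k = -2, ..., 3)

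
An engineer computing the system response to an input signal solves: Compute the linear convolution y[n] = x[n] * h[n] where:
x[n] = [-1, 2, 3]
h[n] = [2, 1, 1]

y[n] = sum_k x[k]*h[n-k]. Output length = len(x) + len(h) - 1 = 3 + 3 - 1 = 5.
y[0] = -1*2 = -2
y[1] = 2*2 + -1*1 = 3
y[2] = 3*2 + 2*1 + -1*1 = 7
y[3] = 3*1 + 2*1 = 5
y[4] = 3*1 = 3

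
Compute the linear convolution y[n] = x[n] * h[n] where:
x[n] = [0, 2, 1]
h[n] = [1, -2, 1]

y[n] = sum_k x[k]*h[n-k]. Output length = len(x) + len(h) - 1 = 3 + 3 - 1 = 5.
y[0] = 0*1 = 0
y[1] = 2*1 + 0*-2 = 2
y[2] = 1*1 + 2*-2 + 0*1 = -3
y[3] = 1*-2 + 2*1 = 0
y[4] = 1*1 = 1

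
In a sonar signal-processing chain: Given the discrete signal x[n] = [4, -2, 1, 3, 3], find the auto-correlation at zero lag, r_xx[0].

The auto-correlation at zero lag r_xx[0] equals the signal energy.
r_xx[0] = sum of x[n]^2 = 4^2 + (-2)^2 + 1^2 + 3^2 + 3^2
= 16 + 4 + 1 + 9 + 9 = 39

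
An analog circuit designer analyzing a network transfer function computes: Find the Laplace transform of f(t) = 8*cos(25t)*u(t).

Standard pair: cos(wt)*u(t) <-> s/(s^2+w^2)
With w = 25: L{8*cos(25t)*u(t)} = 8s/(s^2+625)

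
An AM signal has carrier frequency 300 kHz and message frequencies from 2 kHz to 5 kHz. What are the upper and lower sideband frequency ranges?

Upper sideband (USB) = fc + [fm_low, fm_high] = 300 + [2, 5] = [302, 305] kHz
Lower sideband (LSB) = fc - [fm_high, fm_low] = 300 - [5, 2] = [295, 298] kHz
Total occupied spectrum: 295 kHz to 305 kHz (plus carrier at 300 kHz)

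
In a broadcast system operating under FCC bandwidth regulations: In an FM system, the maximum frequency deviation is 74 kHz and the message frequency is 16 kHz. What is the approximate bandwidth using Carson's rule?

Carson's rule: BW = 2*(delta_f + f_m)
= 2*(74 + 16) kHz = 180 kHz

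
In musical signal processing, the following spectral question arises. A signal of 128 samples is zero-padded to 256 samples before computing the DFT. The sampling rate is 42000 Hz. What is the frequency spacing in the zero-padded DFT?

Original DFT: N = 128, resolution = f_s/N = 42000/128 = 2625/8 Hz
Zero-padded DFT: N = 256, resolution = f_s/N = 42000/256 = 2625/16 Hz
Zero-padding interpolates the spectrum (finer frequency grid)
but does NOT improve the true spectral resolution (ability to resolve close frequencies).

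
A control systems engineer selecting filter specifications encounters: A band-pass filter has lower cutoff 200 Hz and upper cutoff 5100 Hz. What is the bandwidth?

Bandwidth = f_high - f_low
= 5100 Hz - 200 Hz = 4900 Hz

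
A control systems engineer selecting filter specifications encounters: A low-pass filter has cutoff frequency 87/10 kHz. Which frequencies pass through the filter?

A low-pass filter passes all frequencies below the cutoff frequency 87/10 kHz and attenuates higher frequencies.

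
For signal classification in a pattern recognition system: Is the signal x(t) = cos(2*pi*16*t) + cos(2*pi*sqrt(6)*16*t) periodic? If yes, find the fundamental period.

f1 = 16 Hz, f2 = 16*sqrt(6) Hz
Ratio f2/f1 = sqrt(6), which is irrational.
Since the frequency ratio is irrational, no common period exists.
The signal is not periodic.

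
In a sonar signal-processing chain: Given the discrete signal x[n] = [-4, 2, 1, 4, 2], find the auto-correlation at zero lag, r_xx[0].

The auto-correlation at zero lag r_xx[0] equals the signal energy.
r_xx[0] = sum of x[n]^2 = (-4)^2 + 2^2 + 1^2 + 4^2 + 2^2
= 16 + 4 + 1 + 16 + 4 = 41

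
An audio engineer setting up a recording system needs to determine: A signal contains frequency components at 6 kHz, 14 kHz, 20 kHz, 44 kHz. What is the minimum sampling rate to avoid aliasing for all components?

The highest frequency component is f_max = 44 kHz.
Nyquist rate = 2 * f_max = 2 * 44 kHz = 88 kHz.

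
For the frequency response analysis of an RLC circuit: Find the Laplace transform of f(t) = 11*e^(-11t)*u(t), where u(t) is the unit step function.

Standard Laplace transform pair:
e^(-at)*u(t) <-> 1/(s+a)
With a = 11: L{11*e^(-11t)*u(t)} = 11/(s+11), ROC: Re(s) > -11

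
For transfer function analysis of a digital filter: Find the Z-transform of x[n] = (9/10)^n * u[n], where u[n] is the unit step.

The Z-transform of a^n * u[n] is z/(z-a) for |z| > |a|.
Here a = 9/10, so X(z) = z/(z - (9/10)) = 10z/(10z - 9)
ROC: |z| > 9/10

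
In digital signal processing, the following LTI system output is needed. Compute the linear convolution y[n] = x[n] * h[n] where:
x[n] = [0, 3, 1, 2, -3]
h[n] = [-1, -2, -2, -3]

y[n] = sum_k x[k]*h[n-k]. Output length = len(x) + len(h) - 1 = 5 + 4 - 1 = 8.
y[0] = 0*-1 = 0
y[1] = 3*-1 + 0*-2 = -3
y[2] = 1*-1 + 3*-2 + 0*-2 = -7
y[3] = 2*-1 + 1*-2 + 3*-2 + 0*-3 = -10
y[4] = -3*-1 + 2*-2 + 1*-2 + 3*-3 = -12
y[5] = -3*-2 + 2*-2 + 1*-3 = -1
y[6] = -3*-2 + 2*-3 = 0
y[7] = -3*-3 = 9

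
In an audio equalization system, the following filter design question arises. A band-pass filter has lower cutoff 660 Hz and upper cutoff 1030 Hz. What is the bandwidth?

Bandwidth = f_high - f_low
= 1030 Hz - 660 Hz = 370 Hz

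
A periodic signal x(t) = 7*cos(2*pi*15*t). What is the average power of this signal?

Average power of A*cos(wt) is A^2/2.
P = 7^2 / 2 = 49/2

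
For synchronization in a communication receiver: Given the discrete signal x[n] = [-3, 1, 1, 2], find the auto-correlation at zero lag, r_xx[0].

The auto-correlation at zero lag r_xx[0] equals the signal energy.
r_xx[0] = sum of x[n]^2 = (-3)^2 + 1^2 + 1^2 + 2^2
= 9 + 1 + 1 + 4 = 15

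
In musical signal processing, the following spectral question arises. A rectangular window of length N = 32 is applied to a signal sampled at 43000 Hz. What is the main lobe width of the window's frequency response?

For a rectangular window of length N,
the main lobe width in frequency is 2*f_s/N.
= 2*43000/32 = 5375/2 Hz
This determines the minimum frequency separation for resolving two sinusoids.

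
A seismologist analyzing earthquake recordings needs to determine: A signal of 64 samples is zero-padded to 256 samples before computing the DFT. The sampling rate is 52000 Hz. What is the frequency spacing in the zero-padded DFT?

Original DFT: N = 64, resolution = f_s/N = 52000/64 = 1625/2 Hz
Zero-padded DFT: N = 256, resolution = f_s/N = 52000/256 = 1625/8 Hz
Zero-padding interpolates the spectrum (finer frequency grid)
but does NOT improve the true spectral resolution (ability to resolve close frequencies).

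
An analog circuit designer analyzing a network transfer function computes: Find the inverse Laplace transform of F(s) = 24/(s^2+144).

Standard pair: w/(s^2+w^2) <-> sin(wt)*u(t)
Recognize w^2 = 144, so w = 12; numerator 24 = 2*12.
f(t) = 2*sin(12t)*u(t)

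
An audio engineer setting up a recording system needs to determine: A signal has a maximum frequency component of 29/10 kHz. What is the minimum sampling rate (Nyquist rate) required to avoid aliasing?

By the Nyquist-Shannon sampling theorem,
the minimum sampling rate (Nyquist rate) must be at least 2 * f_max.
Nyquist rate = 2 * 29/10 kHz = 29/5 kHz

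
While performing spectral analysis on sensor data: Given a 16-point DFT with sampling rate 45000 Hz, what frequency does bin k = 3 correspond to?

The frequency of DFT bin k is: f_k = k * f_s / N
f_3 = 3 * 45000 / 16 = 16875/2 Hz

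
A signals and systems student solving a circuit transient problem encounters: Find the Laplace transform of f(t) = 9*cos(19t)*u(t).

Standard pair: cos(wt)*u(t) <-> s/(s^2+w^2)
With w = 19: L{9*cos(19t)*u(t)} = 9s/(s^2+361)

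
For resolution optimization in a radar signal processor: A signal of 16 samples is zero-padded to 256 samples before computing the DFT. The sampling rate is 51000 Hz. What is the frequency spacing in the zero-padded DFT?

Original DFT: N = 16, resolution = f_s/N = 51000/16 = 6375/2 Hz
Zero-padded DFT: N = 256, resolution = f_s/N = 51000/256 = 6375/32 Hz
Zero-padding interpolates the spectrum (finer frequency grid)
but does NOT improve the true spectral resolution (ability to resolve close frequencies).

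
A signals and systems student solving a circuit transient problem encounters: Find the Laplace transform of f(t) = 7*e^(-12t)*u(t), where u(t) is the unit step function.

Standard Laplace transform pair:
e^(-at)*u(t) <-> 1/(s+a)
With a = 12: L{7*e^(-12t)*u(t)} = 7/(s+12), ROC: Re(s) > -12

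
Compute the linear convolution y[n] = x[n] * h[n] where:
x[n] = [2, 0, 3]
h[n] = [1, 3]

y[n] = sum_k x[k]*h[n-k]. Output length = len(x) + len(h) - 1 = 3 + 2 - 1 = 4.
y[0] = 2*1 = 2
y[1] = 0*1 + 2*3 = 6
y[2] = 3*1 + 0*3 = 3
y[3] = 3*3 = 9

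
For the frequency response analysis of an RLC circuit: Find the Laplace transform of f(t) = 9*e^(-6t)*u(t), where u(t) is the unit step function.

Standard Laplace transform pair:
e^(-at)*u(t) <-> 1/(s+a)
With a = 6: L{9*e^(-6t)*u(t)} = 9/(s+6), ROC: Re(s) > -6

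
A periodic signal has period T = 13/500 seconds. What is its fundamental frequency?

The fundamental frequency is the reciprocal of the period.
f = 1/T = 1/(13/500) = 500/13 Hz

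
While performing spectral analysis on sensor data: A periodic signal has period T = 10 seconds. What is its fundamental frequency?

The fundamental frequency is the reciprocal of the period.
f = 1/T = 1/(10) = 1/10 Hz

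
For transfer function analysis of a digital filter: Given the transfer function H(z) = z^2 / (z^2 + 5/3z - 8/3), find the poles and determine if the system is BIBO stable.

Poles are roots of the denominator: z^2 + 5/3z - 8/3 = 0.
Quadratic formula: z = [-(5/3) +/- sqrt((5/3)^2 - 4*(-8/3))] / 2
Discriminant = 25/9 + 32/3 = 121/9; sqrt = 11/3.
z = (-5/3 +/- 11/3) / 2 => z = 1 or z = -8/3.
|p1| = 8/3, |p2| = 1.
For BIBO stability, all poles must lie inside the unit circle (|p| < 1).
System is UNSTABLE since at least one |p| >= 1.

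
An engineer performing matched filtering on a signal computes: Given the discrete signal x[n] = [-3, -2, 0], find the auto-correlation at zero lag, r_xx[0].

The auto-correlation at zero lag r_xx[0] equals the signal energy.
r_xx[0] = sum of x[n]^2 = (-3)^2 + (-2)^2 + 0^2
= 9 + 4 + 0 = 13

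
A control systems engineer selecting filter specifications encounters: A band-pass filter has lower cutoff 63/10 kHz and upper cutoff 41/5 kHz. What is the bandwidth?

Bandwidth = f_high - f_low
= 41/5 kHz - 63/10 kHz = 19/10 kHz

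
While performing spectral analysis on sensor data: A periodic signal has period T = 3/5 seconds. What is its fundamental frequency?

The fundamental frequency is the reciprocal of the period.
f = 1/T = 1/(3/5) = 5/3 Hz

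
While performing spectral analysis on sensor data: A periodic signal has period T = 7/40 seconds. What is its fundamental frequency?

The fundamental frequency is the reciprocal of the period.
f = 1/T = 1/(7/40) = 40/7 Hz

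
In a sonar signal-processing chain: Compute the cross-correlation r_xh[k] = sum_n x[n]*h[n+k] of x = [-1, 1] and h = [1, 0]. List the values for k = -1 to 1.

Both sequences indexed from 0 and zero outside their support.
Lags with overlap: k = -1 to 1.
  r_xh[-1] = x[1]*h[0] = 1
  r_xh[0] = x[0]*h[0] + x[1]*h[1] = -1
  r_xh[1] = x[0]*h[1] = 0
r_xh = [1, -1, 0] (for k = -1, ..., 1)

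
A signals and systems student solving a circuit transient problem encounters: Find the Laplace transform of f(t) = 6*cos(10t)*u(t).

Standard pair: cos(wt)*u(t) <-> s/(s^2+w^2)
With w = 10: L{6*cos(10t)*u(t)} = 6s/(s^2+100)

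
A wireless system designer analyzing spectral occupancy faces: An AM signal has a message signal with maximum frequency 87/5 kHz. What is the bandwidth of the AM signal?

In AM (double-sideband), the bandwidth is twice the message frequency.
BW = 2 * f_m = 2 * 87/5 kHz = 174/5 kHz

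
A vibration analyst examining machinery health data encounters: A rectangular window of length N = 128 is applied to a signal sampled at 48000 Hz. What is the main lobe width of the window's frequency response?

For a rectangular window of length N,
the main lobe width in frequency is 2*f_s/N.
= 2*48000/128 = 750 Hz
This determines the minimum frequency separation for resolving two sinusoids.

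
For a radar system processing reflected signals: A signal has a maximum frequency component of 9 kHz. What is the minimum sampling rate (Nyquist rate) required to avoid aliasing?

By the Nyquist-Shannon sampling theorem,
the minimum sampling rate (Nyquist rate) must be at least 2 * f_max.
Nyquist rate = 2 * 9 kHz = 18 kHz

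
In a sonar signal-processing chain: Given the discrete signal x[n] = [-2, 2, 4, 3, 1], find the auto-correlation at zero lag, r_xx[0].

The auto-correlation at zero lag r_xx[0] equals the signal energy.
r_xx[0] = sum of x[n]^2 = (-2)^2 + 2^2 + 4^2 + 3^2 + 1^2
= 4 + 4 + 16 + 9 + 1 = 34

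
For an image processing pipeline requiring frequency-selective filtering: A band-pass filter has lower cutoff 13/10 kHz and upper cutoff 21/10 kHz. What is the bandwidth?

Bandwidth = f_high - f_low
= 21/10 kHz - 13/10 kHz = 4/5 kHz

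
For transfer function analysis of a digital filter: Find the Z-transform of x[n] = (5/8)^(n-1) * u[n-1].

Time-shifting property: if X(z) = Z{x[n]}, then Z{x[n-d]} = z^(-d) * X(z)
X(z) = z/(z - 5/8) for x[n] = (5/8)^n * u[n]
Z{x[n-1]} = z^(-1) * z/(z - 5/8) = 1/(z - 5/8)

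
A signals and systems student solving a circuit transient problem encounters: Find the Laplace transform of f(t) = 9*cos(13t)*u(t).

Standard pair: cos(wt)*u(t) <-> s/(s^2+w^2)
With w = 13: L{9*cos(13t)*u(t)} = 9s/(s^2+169)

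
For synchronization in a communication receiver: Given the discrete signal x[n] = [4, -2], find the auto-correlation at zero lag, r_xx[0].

The auto-correlation at zero lag r_xx[0] equals the signal energy.
r_xx[0] = sum of x[n]^2 = 4^2 + (-2)^2
= 16 + 4 = 20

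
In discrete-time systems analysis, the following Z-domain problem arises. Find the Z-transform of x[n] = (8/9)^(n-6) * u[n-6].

Time-shifting property: if X(z) = Z{x[n]}, then Z{x[n-d]} = z^(-d) * X(z)
X(z) = z/(z - 8/9) for x[n] = (8/9)^n * u[n]
Z{x[n-6]} = z^(-6) * z/(z - 8/9) = z^(-5)/(z - 8/9)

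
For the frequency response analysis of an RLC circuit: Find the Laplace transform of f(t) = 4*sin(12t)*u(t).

Standard pair: sin(wt)*u(t) <-> w/(s^2+w^2)
With w = 12: L{4*sin(12t)*u(t)} = 48/(s^2+144)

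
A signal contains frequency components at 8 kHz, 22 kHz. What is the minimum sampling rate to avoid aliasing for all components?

The highest frequency component is f_max = 22 kHz.
Nyquist rate = 2 * f_max = 2 * 22 kHz = 44 kHz.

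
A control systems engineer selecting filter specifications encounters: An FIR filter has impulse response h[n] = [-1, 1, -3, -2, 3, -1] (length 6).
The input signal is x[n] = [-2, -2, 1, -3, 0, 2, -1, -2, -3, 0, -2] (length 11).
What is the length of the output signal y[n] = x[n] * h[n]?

For linear convolution, the output length is:
len(y) = len(x) + len(h) - 1 = 11 + 6 - 1 = 16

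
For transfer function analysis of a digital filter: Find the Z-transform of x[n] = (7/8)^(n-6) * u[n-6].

Time-shifting property: if X(z) = Z{x[n]}, then Z{x[n-d]} = z^(-d) * X(z)
X(z) = z/(z - 7/8) for x[n] = (7/8)^n * u[n]
Z{x[n-6]} = z^(-6) * z/(z - 7/8) = z^(-5)/(z - 7/8)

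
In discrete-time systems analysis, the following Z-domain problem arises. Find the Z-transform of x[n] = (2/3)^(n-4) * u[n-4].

Time-shifting property: if X(z) = Z{x[n]}, then Z{x[n-d]} = z^(-d) * X(z)
X(z) = z/(z - 2/3) for x[n] = (2/3)^n * u[n]
Z{x[n-4]} = z^(-4) * z/(z - 2/3) = z^(-3)/(z - 2/3)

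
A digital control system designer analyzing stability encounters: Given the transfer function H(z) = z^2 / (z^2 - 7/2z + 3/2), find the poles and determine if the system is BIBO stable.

Poles are roots of the denominator: z^2 - 7/2z + 3/2 = 0.
Quadratic formula: z = [-(-7/2) +/- sqrt((-7/2)^2 - 4*(3/2))] / 2
Discriminant = 49/4 - 6 = 25/4; sqrt = 5/2.
z = (7/2 +/- 5/2) / 2 => z = 3 or z = 1/2.
|p1| = 3, |p2| = 1/2.
For BIBO stability, all poles must lie inside the unit circle (|p| < 1).
System is UNSTABLE since at least one |p| >= 1.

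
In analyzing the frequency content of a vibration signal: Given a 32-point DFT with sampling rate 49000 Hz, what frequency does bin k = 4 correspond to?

The frequency of DFT bin k is: f_k = k * f_s / N
f_4 = 4 * 49000 / 32 = 6125 Hz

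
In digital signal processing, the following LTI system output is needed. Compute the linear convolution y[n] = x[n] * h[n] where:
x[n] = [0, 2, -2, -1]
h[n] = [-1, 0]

y[n] = sum_k x[k]*h[n-k]. Output length = len(x) + len(h) - 1 = 4 + 2 - 1 = 5.
y[0] = 0*-1 = 0
y[1] = 2*-1 + 0*0 = -2
y[2] = -2*-1 + 2*0 = 2
y[3] = -1*-1 + -2*0 = 1
y[4] = -1*0 = 0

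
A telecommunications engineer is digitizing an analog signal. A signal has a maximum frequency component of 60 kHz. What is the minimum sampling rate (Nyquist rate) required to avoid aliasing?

By the Nyquist-Shannon sampling theorem,
the minimum sampling rate (Nyquist rate) must be at least 2 * f_max.
Nyquist rate = 2 * 60 kHz = 120 kHz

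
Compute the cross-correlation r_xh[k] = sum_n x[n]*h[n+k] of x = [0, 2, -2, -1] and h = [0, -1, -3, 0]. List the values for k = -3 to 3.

Both sequences indexed from 0 and zero outside their support.
Lags with overlap: k = -3 to 3.
  r_xh[-3] = x[3]*h[0] = 0
  r_xh[-2] = x[2]*h[0] + x[3]*h[1] = 1
  r_xh[-1] = x[1]*h[0] + x[2]*h[1] + x[3]*h[2] = 5
  r_xh[0] = x[0]*h[0] + x[1]*h[1] + x[2]*h[2] + x[3]*h[3] = 4
  r_xh[1] = x[0]*h[1] + x[1]*h[2] + x[2]*h[3] = -6
  r_xh[2] = x[0]*h[2] + x[1]*h[3] = 0
  r_xh[3] = x[0]*h[3] = 0
r_xh = [0, 1, 5, 4, -6, 0, 0] (for k = -3, ..., 3)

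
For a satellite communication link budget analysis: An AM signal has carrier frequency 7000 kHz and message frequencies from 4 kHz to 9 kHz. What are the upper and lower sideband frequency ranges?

Upper sideband (USB) = fc + [fm_low, fm_high] = 7000 + [4, 9] = [7004, 7009] kHz
Lower sideband (LSB) = fc - [fm_high, fm_low] = 7000 - [9, 4] = [6991, 6996] kHz
Total occupied spectrum: 6991 kHz to 7009 kHz (plus carrier at 7000 kHz)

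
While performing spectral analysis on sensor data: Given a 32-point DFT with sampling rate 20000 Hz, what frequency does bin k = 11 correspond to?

The frequency of DFT bin k is: f_k = k * f_s / N
f_11 = 11 * 20000 / 32 = 6875 Hz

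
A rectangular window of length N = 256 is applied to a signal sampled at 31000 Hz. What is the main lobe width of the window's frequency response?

For a rectangular window of length N,
the main lobe width in frequency is 2*f_s/N.
= 2*31000/256 = 3875/16 Hz
This determines the minimum frequency separation for resolving two sinusoids.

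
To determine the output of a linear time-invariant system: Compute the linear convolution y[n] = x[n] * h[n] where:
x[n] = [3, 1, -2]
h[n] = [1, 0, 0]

y[n] = sum_k x[k]*h[n-k]. Output length = len(x) + len(h) - 1 = 3 + 3 - 1 = 5.
y[0] = 3*1 = 3
y[1] = 1*1 + 3*0 = 1
y[2] = -2*1 + 1*0 + 3*0 = -2
y[3] = -2*0 + 1*0 = 0
y[4] = -2*0 = 0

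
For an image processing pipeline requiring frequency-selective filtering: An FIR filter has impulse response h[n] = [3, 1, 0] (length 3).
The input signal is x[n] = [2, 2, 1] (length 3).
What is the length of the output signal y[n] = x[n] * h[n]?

For linear convolution, the output length is:
len(y) = len(x) + len(h) - 1 = 3 + 3 - 1 = 5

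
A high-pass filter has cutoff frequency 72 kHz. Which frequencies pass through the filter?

A high-pass filter passes all frequencies above the cutoff frequency 72 kHz and attenuates lower frequencies.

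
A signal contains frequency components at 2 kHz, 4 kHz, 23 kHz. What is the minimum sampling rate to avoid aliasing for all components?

The highest frequency component is f_max = 23 kHz.
Nyquist rate = 2 * f_max = 2 * 23 kHz = 46 kHz.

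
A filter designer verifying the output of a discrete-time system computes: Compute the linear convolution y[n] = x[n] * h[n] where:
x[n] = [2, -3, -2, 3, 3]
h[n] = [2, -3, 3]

y[n] = sum_k x[k]*h[n-k]. Output length = len(x) + len(h) - 1 = 5 + 3 - 1 = 7.
y[0] = 2*2 = 4
y[1] = -3*2 + 2*-3 = -12
y[2] = -2*2 + -3*-3 + 2*3 = 11
y[3] = 3*2 + -2*-3 + -3*3 = 3
y[4] = 3*2 + 3*-3 + -2*3 = -9
y[5] = 3*-3 + 3*3 = 0
y[6] = 3*3 = 9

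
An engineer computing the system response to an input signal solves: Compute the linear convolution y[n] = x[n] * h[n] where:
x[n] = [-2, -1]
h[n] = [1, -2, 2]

y[n] = sum_k x[k]*h[n-k]. Output length = len(x) + len(h) - 1 = 2 + 3 - 1 = 4.
y[0] = -2*1 = -2
y[1] = -1*1 + -2*-2 = 3
y[2] = -1*-2 + -2*2 = -2
y[3] = -1*2 = -2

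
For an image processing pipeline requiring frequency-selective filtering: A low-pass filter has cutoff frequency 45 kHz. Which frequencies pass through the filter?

A low-pass filter passes all frequencies below the cutoff frequency 45 kHz and attenuates higher frequencies.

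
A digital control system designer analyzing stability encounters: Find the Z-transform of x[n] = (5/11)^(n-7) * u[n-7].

Time-shifting property: if X(z) = Z{x[n]}, then Z{x[n-d]} = z^(-d) * X(z)
X(z) = z/(z - 5/11) for x[n] = (5/11)^n * u[n]
Z{x[n-7]} = z^(-7) * z/(z - 5/11) = z^(-6)/(z - 5/11)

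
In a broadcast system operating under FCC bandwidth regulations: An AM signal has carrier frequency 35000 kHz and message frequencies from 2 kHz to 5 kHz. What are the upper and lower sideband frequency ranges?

Upper sideband (USB) = fc + [fm_low, fm_high] = 35000 + [2, 5] = [35002, 35005] kHz
Lower sideband (LSB) = fc - [fm_high, fm_low] = 35000 - [5, 2] = [34995, 34998] kHz
Total occupied spectrum: 34995 kHz to 35005 kHz (plus carrier at 35000 kHz)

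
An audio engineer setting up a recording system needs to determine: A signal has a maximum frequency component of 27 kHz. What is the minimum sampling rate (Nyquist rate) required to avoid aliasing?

By the Nyquist-Shannon sampling theorem,
the minimum sampling rate (Nyquist rate) must be at least 2 * f_max.
Nyquist rate = 2 * 27 kHz = 54 kHz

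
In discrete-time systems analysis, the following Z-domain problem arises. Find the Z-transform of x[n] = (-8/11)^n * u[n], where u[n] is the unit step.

The Z-transform of a^n * u[n] is z/(z-a) for |z| > |a|.
Here a = -8/11, so X(z) = z/(z - (-8/11)) = 11z/(11z + 8)
ROC: |z| > 8/11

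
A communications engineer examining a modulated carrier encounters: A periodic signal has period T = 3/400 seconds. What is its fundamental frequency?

The fundamental frequency is the reciprocal of the period.
f = 1/T = 1/(3/400) = 400/3 Hz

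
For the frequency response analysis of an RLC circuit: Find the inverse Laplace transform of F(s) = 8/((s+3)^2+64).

Standard pair: w/((s+a)^2+w^2) <-> e^(-at)*sin(wt)*u(t)
With a=3, w=8: f(t) = e^(-3t)*sin(8t)*u(t)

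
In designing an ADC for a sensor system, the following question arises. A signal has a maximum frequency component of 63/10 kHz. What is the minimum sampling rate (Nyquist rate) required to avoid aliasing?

By the Nyquist-Shannon sampling theorem,
the minimum sampling rate (Nyquist rate) must be at least 2 * f_max.
Nyquist rate = 2 * 63/10 kHz = 63/5 kHz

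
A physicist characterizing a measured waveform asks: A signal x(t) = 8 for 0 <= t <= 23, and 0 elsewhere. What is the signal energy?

Energy = integral of |x(t)|^2 dt over the signal duration
= 8^2 * 23 = 64 * 23 = 1472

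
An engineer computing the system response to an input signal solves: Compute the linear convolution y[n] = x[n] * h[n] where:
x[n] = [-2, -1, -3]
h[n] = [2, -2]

y[n] = sum_k x[k]*h[n-k]. Output length = len(x) + len(h) - 1 = 3 + 2 - 1 = 4.
y[0] = -2*2 = -4
y[1] = -1*2 + -2*-2 = 2
y[2] = -3*2 + -1*-2 = -4
y[3] = -3*-2 = 6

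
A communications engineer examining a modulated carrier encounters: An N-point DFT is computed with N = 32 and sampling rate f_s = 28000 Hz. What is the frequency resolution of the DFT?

DFT frequency resolution = f_s / N
= 28000 / 32 = 875 Hz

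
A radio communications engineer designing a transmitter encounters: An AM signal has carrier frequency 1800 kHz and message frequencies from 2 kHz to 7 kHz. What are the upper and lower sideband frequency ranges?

Upper sideband (USB) = fc + [fm_low, fm_high] = 1800 + [2, 7] = [1802, 1807] kHz
Lower sideband (LSB) = fc - [fm_high, fm_low] = 1800 - [7, 2] = [1793, 1798] kHz
Total occupied spectrum: 1793 kHz to 1807 kHz (plus carrier at 1800 kHz)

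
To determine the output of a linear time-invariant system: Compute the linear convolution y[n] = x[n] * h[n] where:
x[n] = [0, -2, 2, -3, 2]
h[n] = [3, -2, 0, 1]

y[n] = sum_k x[k]*h[n-k]. Output length = len(x) + len(h) - 1 = 5 + 4 - 1 = 8.
y[0] = 0*3 = 0
y[1] = -2*3 + 0*-2 = -6
y[2] = 2*3 + -2*-2 + 0*0 = 10
y[3] = -3*3 + 2*-2 + -2*0 + 0*1 = -13
y[4] = 2*3 + -3*-2 + 2*0 + -2*1 = 10
y[5] = 2*-2 + -3*0 + 2*1 = -2
y[6] = 2*0 + -3*1 = -3
y[7] = 2*1 = 2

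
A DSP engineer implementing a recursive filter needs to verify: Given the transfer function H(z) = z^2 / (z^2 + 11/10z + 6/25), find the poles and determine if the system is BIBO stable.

Poles are roots of the denominator: z^2 + 11/10z + 6/25 = 0.
Quadratic formula: z = [-(11/10) +/- sqrt((11/10)^2 - 4*(6/25))] / 2
Discriminant = 121/100 - 24/25 = 1/4; sqrt = 1/2.
z = (-11/10 +/- 1/2) / 2 => z = -3/10 or z = -4/5.
|p1| = 3/10, |p2| = 4/5.
For BIBO stability, all poles must lie inside the unit circle (|p| < 1).
System is STABLE since both |p| < 1.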